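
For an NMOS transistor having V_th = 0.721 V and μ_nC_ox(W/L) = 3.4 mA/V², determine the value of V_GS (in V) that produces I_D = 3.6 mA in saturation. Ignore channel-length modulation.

In saturation I_D = ½ k_n (V_GS − V_th)², so V_GS − V_th = √(2 I_D / k_n) = √(2 × 3.6 / 3.4) = 1.46 V.
V_GS = 0.721 + 1.46 = 2.18 V.

V_GS = 2.18 V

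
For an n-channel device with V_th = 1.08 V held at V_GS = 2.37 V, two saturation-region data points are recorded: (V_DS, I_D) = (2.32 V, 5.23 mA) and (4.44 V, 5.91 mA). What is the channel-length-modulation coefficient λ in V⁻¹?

With V_GS fixed, I_D ∝ (1 + λ V_DS) in saturation, so I_D2/I_D1 = (1 + λ V_DS2)/(1 + λ V_DS1).
5.91/5.23 = 1.13 = (1 + 4.44 λ)/(1 + 2.32 λ).
Solving: λ (I_D1 V_DS2 − I_D2 V_DS1) = I_D2 − I_D1, so λ = (5.91 − 5.23) / (5.23 × 4.44 − 5.91 × 2.32) = 0.68 / 9.51 = 0.0715 V⁻¹.

λ = 0.0715 V⁻¹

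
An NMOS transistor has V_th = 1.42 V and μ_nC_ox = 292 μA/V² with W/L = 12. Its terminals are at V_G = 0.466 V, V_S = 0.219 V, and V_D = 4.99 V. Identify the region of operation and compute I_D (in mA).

Cutoff; I_D = 0 mA

V_GS = V_G − V_S = 0.466 − 0.219 = 0.247 V; V_DS = V_D − V_S = 4.99 − 0.219 = 4.77 V.
V_GS = 0.247 V < V_th = 1.42 V, so the transistor is in cutoff.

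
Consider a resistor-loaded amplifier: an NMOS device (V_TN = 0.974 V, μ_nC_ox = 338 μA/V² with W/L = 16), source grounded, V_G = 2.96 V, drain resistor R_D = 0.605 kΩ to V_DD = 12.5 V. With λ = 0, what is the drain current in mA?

I_D = 10.7 mA

V_GS = V_G = 2.96 V, so V_ov = 2.96 − 0.974 = 1.99 V.
k_n = μ_nC_ox · (W/L) = 5.408 mA/V².
Assume saturation: I_D = ½ k_n V_ov² = 0.5 × 5.408 × 1.99² = 10.7 mA, giving V_DS = V_DD − I_D R_D = 12.5 − 10.7 × 0.605 = 6.05 V.
V_DS = 6.05 V ≥ V_ov = 1.99 V, confirming saturation.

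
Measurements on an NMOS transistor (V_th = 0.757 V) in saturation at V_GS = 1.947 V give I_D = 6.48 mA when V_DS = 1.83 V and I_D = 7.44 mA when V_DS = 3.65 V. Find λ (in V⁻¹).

With V_GS fixed, I_D ∝ (1 + λ V_DS) in saturation, so I_D2/I_D1 = (1 + λ V_DS2)/(1 + λ V_DS1).
7.44/6.48 = 1.148 = (1 + 3.65 λ)/(1 + 1.83 λ).
Solving: λ (I_D1 V_DS2 − I_D2 V_DS1) = I_D2 − I_D1, so λ = (7.44 − 6.48) / (6.48 × 3.65 − 7.44 × 1.83) = 0.96 / 10 = 0.0956 V⁻¹.

λ = 0.0956 V⁻¹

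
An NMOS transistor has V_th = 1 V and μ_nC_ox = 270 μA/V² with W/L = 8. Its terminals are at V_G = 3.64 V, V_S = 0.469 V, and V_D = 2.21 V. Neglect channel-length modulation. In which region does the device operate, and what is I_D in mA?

Triode; I_D = 4.89 mA

V_GS = V_G − V_S = 3.64 − 0.469 = 3.17 V; V_DS = V_D − V_S = 2.21 − 0.469 = 1.74 V.
k_n = μ_nC_ox · (W/L) = 2.16 mA/V².
V_ov = V_GS − V_th = 3.17 − 1 = 2.17 V.
Since V_DS = 1.74 V < V_ov = 2.17 V, the device is in the triode region.
I_D = k_n [V_ov · V_DS − ½ V_DS²] = 2.16 × [2.17 × 1.74 − 0.5 × 1.74²] = 4.89 mA.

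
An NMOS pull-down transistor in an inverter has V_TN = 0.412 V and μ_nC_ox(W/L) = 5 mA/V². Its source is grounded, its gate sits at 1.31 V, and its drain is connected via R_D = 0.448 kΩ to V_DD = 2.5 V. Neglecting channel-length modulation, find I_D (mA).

I_D = 2.02 mA

V_GS = V_G = 1.31 V, so V_ov = 1.31 − 0.412 = 0.898 V.
Assume saturation: I_D = ½ k_n V_ov² = 0.5 × 5 × 0.898² = 2.02 mA, giving V_DS = V_DD − I_D R_D = 2.5 − 2.02 × 0.448 = 1.6 V.
V_DS = 1.6 V ≥ V_ov = 0.898 V, confirming saturation.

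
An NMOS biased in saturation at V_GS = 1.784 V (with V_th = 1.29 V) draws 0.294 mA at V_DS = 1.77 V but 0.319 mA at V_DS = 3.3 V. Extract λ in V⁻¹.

With V_GS fixed, I_D ∝ (1 + λ V_DS) in saturation, so I_D2/I_D1 = (1 + λ V_DS2)/(1 + λ V_DS1).
0.319/0.294 = 1.085 = (1 + 3.3 λ)/(1 + 1.77 λ).
Solving: λ (I_D1 V_DS2 − I_D2 V_DS1) = I_D2 − I_D1, so λ = (0.319 − 0.294) / (0.294 × 3.3 − 0.319 × 1.77) = 0.025 / 0.406 = 0.0616 V⁻¹.

λ = 0.0616 V⁻¹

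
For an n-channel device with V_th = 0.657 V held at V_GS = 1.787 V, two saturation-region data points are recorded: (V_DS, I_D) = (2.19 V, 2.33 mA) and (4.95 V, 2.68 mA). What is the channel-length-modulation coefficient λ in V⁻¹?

With V_GS fixed, I_D ∝ (1 + λ V_DS) in saturation, so I_D2/I_D1 = (1 + λ V_DS2)/(1 + λ V_DS1).
2.68/2.33 = 1.15 = (1 + 4.95 λ)/(1 + 2.19 λ).
Solving: λ (I_D1 V_DS2 − I_D2 V_DS1) = I_D2 − I_D1, so λ = (2.68 − 2.33) / (2.33 × 4.95 − 2.68 × 2.19) = 0.35 / 5.66 = 0.0618 V⁻¹.

λ = 0.0618 V⁻¹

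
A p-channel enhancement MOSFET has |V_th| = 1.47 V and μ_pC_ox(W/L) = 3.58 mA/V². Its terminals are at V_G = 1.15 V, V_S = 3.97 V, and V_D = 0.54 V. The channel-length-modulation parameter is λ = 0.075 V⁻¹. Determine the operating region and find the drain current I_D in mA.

V_SG = V_S − V_G = 3.97 − 1.15 = 2.82 V; V_SD = V_S − V_D = 3.97 − 0.54 = 3.43 V.
V_ov = V_SG − |V_th| = 2.82 − 1.47 = 1.35 V.
Since V_SD = 3.43 V ≥ V_ov = 1.35 V, the device is in saturation.
I_D = ½ k_p V_ov² (1 + λ V_SD) = 0.5 × 3.58 × 1.35² × (1 + 0.075 × 3.43) = 4.1 mA.

Saturation; I_D = 4.10 mA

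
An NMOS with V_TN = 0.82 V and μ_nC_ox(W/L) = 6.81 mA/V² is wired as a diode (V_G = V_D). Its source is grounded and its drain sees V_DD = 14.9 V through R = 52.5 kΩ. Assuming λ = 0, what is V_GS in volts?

V_GS = 1.10 V

With gate tied to drain, V_GS = V_DS ≥ V_GS − V_TN, so the device is in saturation.
KCL at the drain: ½ k_n (V_GS − V_TN)² = (V_DD − V_GS)/R.
Let x = V_GS − 0.82. Then 179 x² + x − 14.08 = 0, giving x = 0.278 V (positive root), so V_GS = 1.1 V.
I_D = (V_DD − V_GS)/R = (14.9 − 1.1) / 52.5 = 0.263 mA.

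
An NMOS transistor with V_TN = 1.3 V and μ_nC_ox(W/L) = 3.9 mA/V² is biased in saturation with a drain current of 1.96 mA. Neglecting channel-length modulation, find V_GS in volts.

In saturation I_D = ½ k_n (V_GS − V_TN)², so V_GS − V_TN = √(2 I_D / k_n) = √(2 × 1.96 / 3.9) = 1 V.
V_GS = 1.3 + 1 = 2.3 V.

V_GS = 2.30 V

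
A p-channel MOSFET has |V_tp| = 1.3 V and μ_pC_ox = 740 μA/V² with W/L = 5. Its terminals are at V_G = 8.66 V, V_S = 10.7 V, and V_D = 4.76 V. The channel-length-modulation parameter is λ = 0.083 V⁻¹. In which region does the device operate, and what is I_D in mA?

V_SG = V_S − V_G = 10.7 − 8.66 = 2.04 V; V_SD = V_S − V_D = 10.7 − 4.76 = 5.94 V.
k_p = μ_pC_ox · (W/L) = 3.7 mA/V².
V_ov = V_SG − |V_tp| = 2.04 − 1.3 = 0.74 V.
Since V_SD = 5.94 V ≥ V_ov = 0.74 V, the device is in saturation.
I_D = ½ k_p V_ov² (1 + λ V_SD) = 0.5 × 3.7 × 0.74² × (1 + 0.083 × 5.94) = 1.51 mA.

Saturation; I_D = 1.51 mA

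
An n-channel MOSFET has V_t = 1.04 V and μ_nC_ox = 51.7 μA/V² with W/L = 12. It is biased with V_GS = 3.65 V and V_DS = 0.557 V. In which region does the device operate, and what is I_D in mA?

Triode; I_D = 0.806 mA

k_n = μ_nC_ox · (W/L) = 0.6204 mA/V².
V_ov = V_GS − V_t = 3.65 − 1.04 = 2.61 V.
Since V_DS = 0.557 V < V_ov = 2.61 V, the device is in the triode region.
I_D = k_n [V_ov · V_DS − ½ V_DS²] = 0.6204 × [2.61 × 0.557 − 0.5 × 0.557²] = 0.806 mA.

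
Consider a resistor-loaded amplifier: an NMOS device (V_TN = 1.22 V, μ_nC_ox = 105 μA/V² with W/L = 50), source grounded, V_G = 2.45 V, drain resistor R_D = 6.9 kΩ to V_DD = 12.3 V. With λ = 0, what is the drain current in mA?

I_D = 1.74 mA

V_GS = V_G = 2.45 V, so V_ov = 2.45 − 1.22 = 1.23 V.
k_n = μ_nC_ox · (W/L) = 5.25 mA/V².
Assume saturation: I_D = ½ k_n V_ov² = 0.5 × 5.25 × 1.23² = 3.97 mA, giving V_DS = V_DD − I_D R_D = 12.3 − 3.97 × 6.9 = -15.1 V.
But -15.1 V < V_ov = 1.23 V, so the device is actually in triode.
In triode I_D = k_n[V_ov V_DS − ½ V_DS²] and I_D = (V_DD − V_DS)/R_D. Equating: 18.1 V_DS² − 45.56 V_DS + 12.3 = 0, giving V_DS = 0.308 V (the root below V_ov).
I_D = (12.3 − 0.308) / 6.9 = 1.74 mA.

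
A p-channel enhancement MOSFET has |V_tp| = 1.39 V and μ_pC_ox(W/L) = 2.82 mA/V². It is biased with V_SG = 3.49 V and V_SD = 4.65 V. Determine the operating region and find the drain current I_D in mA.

V_ov = V_SG − |V_tp| = 3.49 − 1.39 = 2.1 V.
Since V_SD = 4.65 V ≥ V_ov = 2.1 V, the device is in saturation.
I_D = ½ k_p V_ov² = 0.5 × 2.82 × 2.1² = 6.22 mA.

Saturation; I_D = 6.22 mA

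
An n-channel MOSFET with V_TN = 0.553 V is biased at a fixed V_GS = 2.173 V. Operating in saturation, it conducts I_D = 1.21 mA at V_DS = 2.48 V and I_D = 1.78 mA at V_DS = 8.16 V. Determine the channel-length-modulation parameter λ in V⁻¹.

λ = 0.104 V⁻¹

With V_GS fixed, I_D ∝ (1 + λ V_DS) in saturation, so I_D2/I_D1 = (1 + λ V_DS2)/(1 + λ V_DS1).
1.78/1.21 = 1.471 = (1 + 8.16 λ)/(1 + 2.48 λ).
Solving: λ (I_D1 V_DS2 − I_D2 V_DS1) = I_D2 − I_D1, so λ = (1.78 − 1.21) / (1.21 × 8.16 − 1.78 × 2.48) = 0.57 / 5.46 = 0.104 V⁻¹.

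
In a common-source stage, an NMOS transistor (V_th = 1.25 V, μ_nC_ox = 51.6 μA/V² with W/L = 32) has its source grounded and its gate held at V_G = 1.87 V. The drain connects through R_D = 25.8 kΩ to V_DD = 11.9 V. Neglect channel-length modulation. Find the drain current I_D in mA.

V_GS = V_G = 1.87 V, so V_ov = 1.87 − 1.25 = 0.62 V.
k_n = μ_nC_ox · (W/L) = 1.651 mA/V².
Assume saturation: I_D = ½ k_n V_ov² = 0.5 × 1.651 × 0.62² = 0.317 mA, giving V_DS = V_DD − I_D R_D = 11.9 − 0.317 × 25.8 = 3.71 V.
V_DS = 3.71 V ≥ V_ov = 0.62 V, confirming saturation.

I_D = 0.317 mA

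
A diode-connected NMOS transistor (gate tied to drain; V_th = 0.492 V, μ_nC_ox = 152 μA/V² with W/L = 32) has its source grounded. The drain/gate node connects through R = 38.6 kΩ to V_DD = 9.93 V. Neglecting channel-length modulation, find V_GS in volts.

With gate tied to drain, V_GS = V_DS ≥ V_GS − V_th, so the device is in saturation.
k_n = μ_nC_ox · (W/L) = 4.864 mA/V².
KCL at the drain: ½ k_n (V_GS − V_th)² = (V_DD − V_GS)/R.
Let x = V_GS − 0.492. Then 93.9 x² + x − 9.438 = 0, giving x = 0.312 V (positive root), so V_GS = 0.804 V.
I_D = (V_DD − V_GS)/R = (9.93 − 0.804) / 38.6 = 0.236 mA.

V_GS = 0.804 V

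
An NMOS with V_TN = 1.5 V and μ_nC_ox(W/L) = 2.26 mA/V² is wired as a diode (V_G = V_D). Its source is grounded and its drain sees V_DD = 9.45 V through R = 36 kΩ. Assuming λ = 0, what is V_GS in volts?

With gate tied to drain, V_GS = V_DS ≥ V_GS − V_TN, so the device is in saturation.
KCL at the drain: ½ k_n (V_GS − V_TN)² = (V_DD − V_GS)/R.
Let x = V_GS − 1.5. Then 40.7 x² + x − 7.95 = 0, giving x = 0.43 V (positive root), so V_GS = 1.93 V.
I_D = (V_DD − V_GS)/R = (9.45 − 1.93) / 36 = 0.209 mA.

V_GS = 1.93 V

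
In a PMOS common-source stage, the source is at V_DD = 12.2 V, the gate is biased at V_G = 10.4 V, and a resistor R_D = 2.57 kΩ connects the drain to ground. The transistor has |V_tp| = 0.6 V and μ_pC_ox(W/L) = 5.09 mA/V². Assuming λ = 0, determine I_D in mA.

I_D = 3.66 mA

V_SG = V_DD − V_G = 12.2 − 10.4 = 1.8 V, so V_ov = 1.8 − 0.6 = 1.2 V.
Assume saturation: I_D = ½ k_p V_ov² = 0.5 × 5.09 × 1.2² = 3.66 mA, giving V_SD = V_DD − I_D R_D = 12.2 − 3.66 × 2.57 = 2.78 V.
V_SD = 2.78 V ≥ V_ov = 1.2 V, confirming saturation.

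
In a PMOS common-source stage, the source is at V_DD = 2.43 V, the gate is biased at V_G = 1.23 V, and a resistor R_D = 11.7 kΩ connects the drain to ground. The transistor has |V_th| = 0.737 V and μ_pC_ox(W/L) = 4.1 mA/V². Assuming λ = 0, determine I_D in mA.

I_D = 0.197 mA

V_SG = V_DD − V_G = 2.43 − 1.23 = 1.2 V, so V_ov = 1.2 − 0.737 = 0.463 V.
Assume saturation: I_D = ½ k_p V_ov² = 0.5 × 4.1 × 0.463² = 0.439 mA, giving V_SD = V_DD − I_D R_D = 2.43 − 0.439 × 11.7 = -2.71 V.
But -2.71 V < V_ov = 0.463 V, so the device is actually in triode.
In triode I_D = k_p[V_ov V_SD − ½ V_SD²] and I_D = (V_DD − V_SD)/R_D. Equating: 24 V_SD² − 23.21 V_SD + 2.43 = 0, giving V_SD = 0.119 V (the root below V_ov).
I_D = (2.43 − 0.119) / 11.7 = 0.197 mA.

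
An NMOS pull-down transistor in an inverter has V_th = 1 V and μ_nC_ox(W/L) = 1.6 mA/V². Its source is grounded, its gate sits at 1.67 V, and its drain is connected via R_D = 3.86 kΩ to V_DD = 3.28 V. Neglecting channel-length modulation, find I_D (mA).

I_D = 0.359 mA

V_GS = V_G = 1.67 V, so V_ov = 1.67 − 1 = 0.67 V.
Assume saturation: I_D = ½ k_n V_ov² = 0.5 × 1.6 × 0.67² = 0.359 mA, giving V_DS = V_DD − I_D R_D = 3.28 − 0.359 × 3.86 = 1.89 V.
V_DS = 1.89 V ≥ V_ov = 0.67 V, confirming saturation.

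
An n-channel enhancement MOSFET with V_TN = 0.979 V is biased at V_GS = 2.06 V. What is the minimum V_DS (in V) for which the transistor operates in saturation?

V_DS,sat = 1.08 V

The boundary between triode and saturation is V_DS = V_GS − V_TN = V_ov.
V_ov = 2.06 − 0.979 = 1.08 V.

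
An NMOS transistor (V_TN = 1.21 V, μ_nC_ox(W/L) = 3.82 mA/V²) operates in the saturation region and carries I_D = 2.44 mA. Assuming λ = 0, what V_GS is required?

In saturation I_D = ½ k_n (V_GS − V_TN)², so V_GS − V_TN = √(2 I_D / k_n) = √(2 × 2.44 / 3.82) = 1.13 V.
V_GS = 1.21 + 1.13 = 2.34 V.

V_GS = 2.34 V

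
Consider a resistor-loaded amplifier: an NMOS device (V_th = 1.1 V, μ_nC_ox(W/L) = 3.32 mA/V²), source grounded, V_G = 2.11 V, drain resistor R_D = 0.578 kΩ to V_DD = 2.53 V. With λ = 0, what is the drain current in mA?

I_D = 1.69 mA

V_GS = V_G = 2.11 V, so V_ov = 2.11 − 1.1 = 1.01 V.
Assume saturation: I_D = ½ k_n V_ov² = 0.5 × 3.32 × 1.01² = 1.69 mA, giving V_DS = V_DD − I_D R_D = 2.53 − 1.69 × 0.578 = 1.55 V.
V_DS = 1.55 V ≥ V_ov = 1.01 V, confirming saturation.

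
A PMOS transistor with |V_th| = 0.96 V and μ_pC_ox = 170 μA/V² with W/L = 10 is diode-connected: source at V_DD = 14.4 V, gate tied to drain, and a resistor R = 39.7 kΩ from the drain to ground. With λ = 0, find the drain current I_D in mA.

With gate tied to drain, V_SG = V_SD ≥ V_SG − |V_th|, so the device is in saturation.
k_p = μ_pC_ox · (W/L) = 1.7 mA/V².
KCL at the drain: ½ k_p (V_SG − |V_th|)² = (V_DD − V_SG)/R.
Let x = V_SG − 0.96. Then 33.7 x² + x − 13.44 = 0, giving x = 0.616 V (positive root), so V_SG = 1.58 V.
I_D = (V_DD − V_SG)/R = (14.4 − 1.58) / 39.7 = 0.323 mA.

I_D = 0.323 mA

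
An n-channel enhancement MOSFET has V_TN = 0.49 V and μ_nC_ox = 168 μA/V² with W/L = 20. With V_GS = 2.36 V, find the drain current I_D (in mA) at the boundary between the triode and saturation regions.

I_D = 5.87 mA

At the boundary V_DS = V_ov = V_GS − V_TN = 2.36 − 0.49 = 1.87 V.
k_n = μ_nC_ox · (W/L) = 3.36 mA/V².
I_D = ½ k_n V_ov² = 0.5 × 3.36 × 1.87² = 5.87 mA.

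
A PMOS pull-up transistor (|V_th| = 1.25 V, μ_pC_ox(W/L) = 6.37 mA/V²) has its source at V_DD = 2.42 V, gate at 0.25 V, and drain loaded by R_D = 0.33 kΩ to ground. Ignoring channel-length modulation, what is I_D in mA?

V_SG = V_DD − V_G = 2.42 − 0.25 = 2.17 V, so V_ov = 2.17 − 1.25 = 0.92 V.
Assume saturation: I_D = ½ k_p V_ov² = 0.5 × 6.37 × 0.92² = 2.7 mA, giving V_SD = V_DD − I_D R_D = 2.42 − 2.7 × 0.33 = 1.53 V.
V_SD = 1.53 V ≥ V_ov = 0.92 V, confirming saturation.

I_D = 2.70 mA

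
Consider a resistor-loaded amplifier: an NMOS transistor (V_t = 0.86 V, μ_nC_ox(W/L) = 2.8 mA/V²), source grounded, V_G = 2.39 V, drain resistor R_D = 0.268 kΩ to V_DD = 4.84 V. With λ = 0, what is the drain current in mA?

I_D = 3.28 mA

V_GS = V_G = 2.39 V, so V_ov = 2.39 − 0.86 = 1.53 V.
Assume saturation: I_D = ½ k_n V_ov² = 0.5 × 2.8 × 1.53² = 3.28 mA, giving V_DS = V_DD − I_D R_D = 4.84 − 3.28 × 0.268 = 3.96 V.
V_DS = 3.96 V ≥ V_ov = 1.53 V, confirming saturation.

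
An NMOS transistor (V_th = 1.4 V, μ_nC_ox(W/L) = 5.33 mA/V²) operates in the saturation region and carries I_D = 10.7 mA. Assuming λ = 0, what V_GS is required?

V_GS = 3.40 V

In saturation I_D = ½ k_n (V_GS − V_th)², so V_GS − V_th = √(2 I_D / k_n) = √(2 × 10.7 / 5.33) = 2 V.
V_GS = 1.4 + 2 = 3.4 V.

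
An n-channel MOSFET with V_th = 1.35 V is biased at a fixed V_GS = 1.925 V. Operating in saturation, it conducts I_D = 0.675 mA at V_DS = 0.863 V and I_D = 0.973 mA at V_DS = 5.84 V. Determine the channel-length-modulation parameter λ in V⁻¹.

λ = 0.0961 V⁻¹

With V_GS fixed, I_D ∝ (1 + λ V_DS) in saturation, so I_D2/I_D1 = (1 + λ V_DS2)/(1 + λ V_DS1).
0.973/0.675 = 1.441 = (1 + 5.84 λ)/(1 + 0.863 λ).
Solving: λ (I_D1 V_DS2 − I_D2 V_DS1) = I_D2 − I_D1, so λ = (0.973 − 0.675) / (0.675 × 5.84 − 0.973 × 0.863) = 0.298 / 3.1 = 0.0961 V⁻¹.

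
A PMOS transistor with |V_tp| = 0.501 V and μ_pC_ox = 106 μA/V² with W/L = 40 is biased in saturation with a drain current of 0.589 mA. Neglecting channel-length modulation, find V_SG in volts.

V_SG = 1.03 V

k_p = μ_pC_ox · (W/L) = 4.24 mA/V².
In saturation I_D = ½ k_p (V_SG − |V_tp|)², so V_SG − |V_tp| = √(2 I_D / k_p) = √(2 × 0.589 / 4.24) = 0.527 V.
V_SG = 0.501 + 0.527 = 1.03 V.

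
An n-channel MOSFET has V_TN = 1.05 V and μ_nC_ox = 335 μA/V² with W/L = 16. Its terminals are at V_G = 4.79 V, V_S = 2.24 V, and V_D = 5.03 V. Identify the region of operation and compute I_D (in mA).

Saturation; I_D = 6.03 mA

V_GS = V_G − V_S = 4.79 − 2.24 = 2.55 V; V_DS = V_D − V_S = 5.03 − 2.24 = 2.79 V.
k_n = μ_nC_ox · (W/L) = 5.36 mA/V².
V_ov = V_GS − V_TN = 2.55 − 1.05 = 1.5 V.
Since V_DS = 2.79 V ≥ V_ov = 1.5 V, the device is in saturation.
I_D = ½ k_n V_ov² = 0.5 × 5.36 × 1.5² = 6.03 mA.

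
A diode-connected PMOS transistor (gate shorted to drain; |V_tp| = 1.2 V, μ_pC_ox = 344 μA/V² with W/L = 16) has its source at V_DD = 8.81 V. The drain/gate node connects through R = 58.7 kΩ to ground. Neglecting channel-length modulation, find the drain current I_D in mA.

I_D = 0.126 mA

With gate tied to drain, V_SG = V_SD ≥ V_SG − |V_tp|, so the device is in saturation.
k_p = μ_pC_ox · (W/L) = 5.504 mA/V².
KCL at the drain: ½ k_p (V_SG − |V_tp|)² = (V_DD − V_SG)/R.
Let x = V_SG − 1.2. Then 162 x² + x − 7.61 = 0, giving x = 0.214 V (positive root), so V_SG = 1.41 V.
I_D = (V_DD − V_SG)/R = (8.81 − 1.41) / 58.7 = 0.126 mA.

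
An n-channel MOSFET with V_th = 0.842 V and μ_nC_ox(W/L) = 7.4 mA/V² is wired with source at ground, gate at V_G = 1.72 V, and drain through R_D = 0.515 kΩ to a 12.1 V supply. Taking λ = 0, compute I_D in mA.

I_D = 2.85 mA

V_GS = V_G = 1.72 V, so V_ov = 1.72 − 0.842 = 0.878 V.
Assume saturation: I_D = ½ k_n V_ov² = 0.5 × 7.4 × 0.878² = 2.85 mA, giving V_DS = V_DD − I_D R_D = 12.1 − 2.85 × 0.515 = 10.6 V.
V_DS = 10.6 V ≥ V_ov = 0.878 V, confirming saturation.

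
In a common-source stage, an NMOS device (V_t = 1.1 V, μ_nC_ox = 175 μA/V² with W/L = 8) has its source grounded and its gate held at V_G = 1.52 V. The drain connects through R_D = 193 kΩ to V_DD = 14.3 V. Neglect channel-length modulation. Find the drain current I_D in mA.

I_D = 0.0733 mA

V_GS = V_G = 1.52 V, so V_ov = 1.52 − 1.1 = 0.42 V.
k_n = μ_nC_ox · (W/L) = 1.4 mA/V².
Assume saturation: I_D = ½ k_n V_ov² = 0.5 × 1.4 × 0.42² = 0.123 mA, giving V_DS = V_DD − I_D R_D = 14.3 − 0.123 × 193 = -9.53 V.
But -9.53 V < V_ov = 0.42 V, so the device is actually in triode.
In triode I_D = k_n[V_ov V_DS − ½ V_DS²] and I_D = (V_DD − V_DS)/R_D. Equating: 135 V_DS² − 114.5 V_DS + 14.3 = 0, giving V_DS = 0.152 V (the root below V_ov).
I_D = (14.3 − 0.152) / 193 = 0.0733 mA.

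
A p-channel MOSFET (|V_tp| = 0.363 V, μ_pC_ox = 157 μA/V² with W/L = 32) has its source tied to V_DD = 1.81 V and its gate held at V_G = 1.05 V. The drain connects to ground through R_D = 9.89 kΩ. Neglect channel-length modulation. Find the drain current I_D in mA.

V_SG = V_DD − V_G = 1.81 − 1.05 = 0.76 V, so V_ov = 0.76 − 0.363 = 0.397 V.
k_p = μ_pC_ox · (W/L) = 5.024 mA/V².
Assume saturation: I_D = ½ k_p V_ov² = 0.5 × 5.024 × 0.397² = 0.396 mA, giving V_SD = V_DD − I_D R_D = 1.81 − 0.396 × 9.89 = -2.11 V.
But -2.11 V < V_ov = 0.397 V, so the device is actually in triode.
In triode I_D = k_p[V_ov V_SD − ½ V_SD²] and I_D = (V_DD − V_SD)/R_D. Equating: 24.8 V_SD² − 20.73 V_SD + 1.81 = 0, giving V_SD = 0.0991 V (the root below V_ov).
I_D = (1.81 − 0.0991) / 9.89 = 0.173 mA.

I_D = 0.173 mA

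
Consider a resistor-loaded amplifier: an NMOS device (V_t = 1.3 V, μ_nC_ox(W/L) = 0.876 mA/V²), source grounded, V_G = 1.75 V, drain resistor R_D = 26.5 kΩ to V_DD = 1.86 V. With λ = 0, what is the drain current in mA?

V_GS = V_G = 1.75 V, so V_ov = 1.75 − 1.3 = 0.45 V.
Assume saturation: I_D = ½ k_n V_ov² = 0.5 × 0.876 × 0.45² = 0.0887 mA, giving V_DS = V_DD − I_D R_D = 1.86 − 0.0887 × 26.5 = -0.49 V.
But -0.49 V < V_ov = 0.45 V, so the device is actually in triode.
In triode I_D = k_n[V_ov V_DS − ½ V_DS²] and I_D = (V_DD − V_DS)/R_D. Equating: 11.6 V_DS² − 11.45 V_DS + 1.86 = 0, giving V_DS = 0.205 V (the root below V_ov).
I_D = (1.86 − 0.205) / 26.5 = 0.0624 mA.

I_D = 0.0624 mA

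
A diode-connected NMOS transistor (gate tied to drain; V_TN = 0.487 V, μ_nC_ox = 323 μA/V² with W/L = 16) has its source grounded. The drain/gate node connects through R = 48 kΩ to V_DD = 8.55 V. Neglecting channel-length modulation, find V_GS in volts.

With gate tied to drain, V_GS = V_DS ≥ V_GS − V_TN, so the device is in saturation.
k_n = μ_nC_ox · (W/L) = 5.168 mA/V².
KCL at the drain: ½ k_n (V_GS − V_TN)² = (V_DD − V_GS)/R.
Let x = V_GS − 0.487. Then 124 x² + x − 8.063 = 0, giving x = 0.251 V (positive root), so V_GS = 0.738 V.
I_D = (V_DD − V_GS)/R = (8.55 − 0.738) / 48 = 0.163 mA.

V_GS = 0.738 V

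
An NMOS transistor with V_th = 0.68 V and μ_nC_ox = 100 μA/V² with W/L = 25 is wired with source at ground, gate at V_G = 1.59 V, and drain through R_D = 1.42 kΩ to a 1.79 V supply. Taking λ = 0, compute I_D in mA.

V_GS = V_G = 1.59 V, so V_ov = 1.59 − 0.68 = 0.91 V.
k_n = μ_nC_ox · (W/L) = 2.5 mA/V².
Assume saturation: I_D = ½ k_n V_ov² = 0.5 × 2.5 × 0.91² = 1.04 mA, giving V_DS = V_DD − I_D R_D = 1.79 − 1.04 × 1.42 = 0.32 V.
But 0.32 V < V_ov = 0.91 V, so the device is actually in triode.
In triode I_D = k_n[V_ov V_DS − ½ V_DS²] and I_D = (V_DD − V_DS)/R_D. Equating: 1.77 V_DS² − 4.231 V_DS + 1.79 = 0, giving V_DS = 0.55 V (the root below V_ov).
I_D = (1.79 − 0.55) / 1.42 = 0.873 mA.

I_D = 0.873 mA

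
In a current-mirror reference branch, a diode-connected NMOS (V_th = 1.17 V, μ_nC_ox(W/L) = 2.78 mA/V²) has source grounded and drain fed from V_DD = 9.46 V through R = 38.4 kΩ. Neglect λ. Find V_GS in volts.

V_GS = 1.55 V

With gate tied to drain, V_GS = V_DS ≥ V_GS − V_th, so the device is in saturation.
KCL at the drain: ½ k_n (V_GS − V_th)² = (V_DD − V_GS)/R.
Let x = V_GS − 1.17. Then 53.4 x² + x − 8.29 = 0, giving x = 0.385 V (positive root), so V_GS = 1.55 V.
I_D = (V_DD − V_GS)/R = (9.46 − 1.55) / 38.4 = 0.206 mA.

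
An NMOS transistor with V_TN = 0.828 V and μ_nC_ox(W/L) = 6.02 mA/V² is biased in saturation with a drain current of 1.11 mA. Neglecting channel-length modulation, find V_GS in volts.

In saturation I_D = ½ k_n (V_GS − V_TN)², so V_GS − V_TN = √(2 I_D / k_n) = √(2 × 1.11 / 6.02) = 0.607 V.
V_GS = 0.828 + 0.607 = 1.44 V.

V_GS = 1.44 V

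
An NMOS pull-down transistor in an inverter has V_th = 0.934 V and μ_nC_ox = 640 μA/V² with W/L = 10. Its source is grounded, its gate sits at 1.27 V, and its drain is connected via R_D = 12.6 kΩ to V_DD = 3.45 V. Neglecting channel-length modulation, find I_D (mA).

I_D = 0.261 mA

V_GS = V_G = 1.27 V, so V_ov = 1.27 − 0.934 = 0.336 V.
k_n = μ_nC_ox · (W/L) = 6.4 mA/V².
Assume saturation: I_D = ½ k_n V_ov² = 0.5 × 6.4 × 0.336² = 0.361 mA, giving V_DS = V_DD − I_D R_D = 3.45 − 0.361 × 12.6 = -1.1 V.
But -1.1 V < V_ov = 0.336 V, so the device is actually in triode.
In triode I_D = k_n[V_ov V_DS − ½ V_DS²] and I_D = (V_DD − V_DS)/R_D. Equating: 40.3 V_DS² − 28.1 V_DS + 3.45 = 0, giving V_DS = 0.159 V (the root below V_ov).
I_D = (3.45 − 0.159) / 12.6 = 0.261 mA.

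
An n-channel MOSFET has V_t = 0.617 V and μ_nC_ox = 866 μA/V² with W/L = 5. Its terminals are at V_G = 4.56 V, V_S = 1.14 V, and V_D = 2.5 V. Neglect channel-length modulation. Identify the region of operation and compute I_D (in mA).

Triode; I_D = 12.5 mA

V_GS = V_G − V_S = 4.56 − 1.14 = 3.42 V; V_DS = V_D − V_S = 2.5 − 1.14 = 1.36 V.
k_n = μ_nC_ox · (W/L) = 4.33 mA/V².
V_ov = V_GS − V_t = 3.42 − 0.617 = 2.8 V.
Since V_DS = 1.36 V < V_ov = 2.8 V, the device is in the triode region.
I_D = k_n [V_ov · V_DS − ½ V_DS²] = 4.33 × [2.8 × 1.36 − 0.5 × 1.36²] = 12.5 mA.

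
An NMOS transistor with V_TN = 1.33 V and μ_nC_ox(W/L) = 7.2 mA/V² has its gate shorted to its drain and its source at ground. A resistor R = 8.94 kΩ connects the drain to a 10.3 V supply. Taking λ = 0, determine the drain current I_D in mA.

I_D = 0.946 mA

With gate tied to drain, V_GS = V_DS ≥ V_GS − V_TN, so the device is in saturation.
KCL at the drain: ½ k_n (V_GS − V_TN)² = (V_DD − V_GS)/R.
Let x = V_GS − 1.33. Then 32.2 x² + x − 8.97 = 0, giving x = 0.513 V (positive root), so V_GS = 1.84 V.
I_D = (V_DD − V_GS)/R = (10.3 − 1.84) / 8.94 = 0.946 mA.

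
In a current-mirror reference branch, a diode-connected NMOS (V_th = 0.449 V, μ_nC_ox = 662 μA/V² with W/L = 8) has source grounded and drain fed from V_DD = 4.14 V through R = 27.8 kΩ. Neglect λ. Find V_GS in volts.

V_GS = 0.666 V

With gate tied to drain, V_GS = V_DS ≥ V_GS − V_th, so the device is in saturation.
k_n = μ_nC_ox · (W/L) = 5.296 mA/V².
KCL at the drain: ½ k_n (V_GS − V_th)² = (V_DD − V_GS)/R.
Let x = V_GS − 0.449. Then 73.6 x² + x − 3.691 = 0, giving x = 0.217 V (positive root), so V_GS = 0.666 V.
I_D = (V_DD − V_GS)/R = (4.14 − 0.666) / 27.8 = 0.125 mA.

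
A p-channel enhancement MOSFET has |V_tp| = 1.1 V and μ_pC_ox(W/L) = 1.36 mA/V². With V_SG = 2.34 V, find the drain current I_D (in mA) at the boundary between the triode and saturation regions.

At the boundary V_SD = V_ov = V_SG − |V_tp| = 2.34 − 1.1 = 1.24 V.
I_D = ½ k_p V_ov² = 0.5 × 1.36 × 1.24² = 1.05 mA.

I_D = 1.05 mA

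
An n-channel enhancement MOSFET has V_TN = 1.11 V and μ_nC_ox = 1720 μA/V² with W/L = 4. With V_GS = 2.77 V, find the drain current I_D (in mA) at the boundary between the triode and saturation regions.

I_D = 9.48 mA

At the boundary V_DS = V_ov = V_GS − V_TN = 2.77 − 1.11 = 1.66 V.
k_n = μ_nC_ox · (W/L) = 6.88 mA/V².
I_D = ½ k_n V_ov² = 0.5 × 6.88 × 1.66² = 9.48 mA.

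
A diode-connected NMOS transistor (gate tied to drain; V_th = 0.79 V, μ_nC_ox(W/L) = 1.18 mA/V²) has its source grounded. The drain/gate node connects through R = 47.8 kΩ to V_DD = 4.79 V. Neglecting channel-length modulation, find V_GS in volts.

V_GS = 1.15 V

With gate tied to drain, V_GS = V_DS ≥ V_GS − V_th, so the device is in saturation.
KCL at the drain: ½ k_n (V_GS − V_th)² = (V_DD − V_GS)/R.
Let x = V_GS − 0.79. Then 28.2 x² + x − 4 = 0, giving x = 0.359 V (positive root), so V_GS = 1.15 V.
I_D = (V_DD − V_GS)/R = (4.79 − 1.15) / 47.8 = 0.0762 mA.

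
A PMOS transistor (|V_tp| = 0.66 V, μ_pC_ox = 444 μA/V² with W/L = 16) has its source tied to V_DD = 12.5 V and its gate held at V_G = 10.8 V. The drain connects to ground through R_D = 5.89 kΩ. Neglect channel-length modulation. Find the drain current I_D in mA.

V_SG = V_DD − V_G = 12.5 − 10.8 = 1.7 V, so V_ov = 1.7 − 0.66 = 1.04 V.
k_p = μ_pC_ox · (W/L) = 7.104 mA/V².
Assume saturation: I_D = ½ k_p V_ov² = 0.5 × 7.104 × 1.04² = 3.84 mA, giving V_SD = V_DD − I_D R_D = 12.5 − 3.84 × 5.89 = -10.1 V.
But -10.1 V < V_ov = 1.04 V, so the device is actually in triode.
In triode I_D = k_p[V_ov V_SD − ½ V_SD²] and I_D = (V_DD − V_SD)/R_D. Equating: 20.9 V_SD² − 44.52 V_SD + 12.5 = 0, giving V_SD = 0.333 V (the root below V_ov).
I_D = (12.5 − 0.333) / 5.89 = 2.07 mA.

I_D = 2.07 mA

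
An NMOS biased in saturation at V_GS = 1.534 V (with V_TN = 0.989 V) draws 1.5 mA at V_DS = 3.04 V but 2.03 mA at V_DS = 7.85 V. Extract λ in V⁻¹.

λ = 0.0946 V⁻¹

With V_GS fixed, I_D ∝ (1 + λ V_DS) in saturation, so I_D2/I_D1 = (1 + λ V_DS2)/(1 + λ V_DS1).
2.03/1.5 = 1.353 = (1 + 7.85 λ)/(1 + 3.04 λ).
Solving: λ (I_D1 V_DS2 − I_D2 V_DS1) = I_D2 − I_D1, so λ = (2.03 − 1.5) / (1.5 × 7.85 − 2.03 × 3.04) = 0.53 / 5.6 = 0.0946 V⁻¹.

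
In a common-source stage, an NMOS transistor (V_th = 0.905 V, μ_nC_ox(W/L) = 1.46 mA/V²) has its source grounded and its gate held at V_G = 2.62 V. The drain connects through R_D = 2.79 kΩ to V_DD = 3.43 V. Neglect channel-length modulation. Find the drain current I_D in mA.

V_GS = V_G = 2.62 V, so V_ov = 2.62 − 0.905 = 1.72 V.
Assume saturation: I_D = ½ k_n V_ov² = 0.5 × 1.46 × 1.72² = 2.15 mA, giving V_DS = V_DD − I_D R_D = 3.43 − 2.15 × 2.79 = -2.56 V.
But -2.56 V < V_ov = 1.72 V, so the device is actually in triode.
In triode I_D = k_n[V_ov V_DS − ½ V_DS²] and I_D = (V_DD − V_DS)/R_D. Equating: 2.04 V_DS² − 7.986 V_DS + 3.43 = 0, giving V_DS = 0.491 V (the root below V_ov).
I_D = (3.43 − 0.491) / 2.79 = 1.05 mA.

I_D = 1.05 mA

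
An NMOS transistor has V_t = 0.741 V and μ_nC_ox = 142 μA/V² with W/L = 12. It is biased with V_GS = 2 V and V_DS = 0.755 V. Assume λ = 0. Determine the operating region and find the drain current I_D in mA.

Triode; I_D = 1.13 mA

k_n = μ_nC_ox · (W/L) = 1.704 mA/V².
V_ov = V_GS − V_t = 2 − 0.741 = 1.26 V.
Since V_DS = 0.755 V < V_ov = 1.26 V, the device is in the triode region.
I_D = k_n [V_ov · V_DS − ½ V_DS²] = 1.704 × [1.26 × 0.755 − 0.5 × 0.755²] = 1.13 mA.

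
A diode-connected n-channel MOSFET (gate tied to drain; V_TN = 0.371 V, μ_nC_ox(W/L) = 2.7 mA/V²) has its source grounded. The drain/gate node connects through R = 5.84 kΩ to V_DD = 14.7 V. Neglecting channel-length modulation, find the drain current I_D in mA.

I_D = 2.23 mA

With gate tied to drain, V_GS = V_DS ≥ V_GS − V_TN, so the device is in saturation.
KCL at the drain: ½ k_n (V_GS − V_TN)² = (V_DD − V_GS)/R.
Let x = V_GS − 0.371. Then 7.88 x² + x − 14.33 = 0, giving x = 1.29 V (positive root), so V_GS = 1.66 V.
I_D = (V_DD − V_GS)/R = (14.7 − 1.66) / 5.84 = 2.23 mA.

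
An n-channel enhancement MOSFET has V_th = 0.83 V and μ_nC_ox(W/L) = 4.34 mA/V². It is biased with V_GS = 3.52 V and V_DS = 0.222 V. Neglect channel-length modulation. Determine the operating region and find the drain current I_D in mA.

Triode; I_D = 2.48 mA

V_ov = V_GS − V_th = 3.52 − 0.83 = 2.69 V.
Since V_DS = 0.222 V < V_ov = 2.69 V, the device is in the triode region.
I_D = k_n [V_ov · V_DS − ½ V_DS²] = 4.34 × [2.69 × 0.222 − 0.5 × 0.222²] = 2.48 mA.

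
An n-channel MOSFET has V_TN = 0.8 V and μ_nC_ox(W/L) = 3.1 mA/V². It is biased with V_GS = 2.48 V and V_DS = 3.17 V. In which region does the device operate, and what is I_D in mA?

V_ov = V_GS − V_TN = 2.48 − 0.8 = 1.68 V.
Since V_DS = 3.17 V ≥ V_ov = 1.68 V, the device is in saturation.
I_D = ½ k_n V_ov² = 0.5 × 3.1 × 1.68² = 4.37 mA.

Saturation; I_D = 4.37 mA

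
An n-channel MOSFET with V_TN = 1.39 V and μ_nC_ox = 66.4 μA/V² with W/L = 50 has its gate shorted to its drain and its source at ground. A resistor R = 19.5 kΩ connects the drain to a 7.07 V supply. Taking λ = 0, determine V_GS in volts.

V_GS = 1.79 V

With gate tied to drain, V_GS = V_DS ≥ V_GS − V_TN, so the device is in saturation.
k_n = μ_nC_ox · (W/L) = 3.32 mA/V².
KCL at the drain: ½ k_n (V_GS − V_TN)² = (V_DD − V_GS)/R.
Let x = V_GS − 1.39. Then 32.4 x² + x − 5.68 = 0, giving x = 0.404 V (positive root), so V_GS = 1.79 V.
I_D = (V_DD − V_GS)/R = (7.07 − 1.79) / 19.5 = 0.271 mA.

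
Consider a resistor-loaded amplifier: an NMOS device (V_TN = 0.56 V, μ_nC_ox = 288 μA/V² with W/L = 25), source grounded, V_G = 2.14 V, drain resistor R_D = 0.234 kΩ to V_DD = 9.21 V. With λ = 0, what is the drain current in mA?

I_D = 8.99 mA

V_GS = V_G = 2.14 V, so V_ov = 2.14 − 0.56 = 1.58 V.
k_n = μ_nC_ox · (W/L) = 7.2 mA/V².
Assume saturation: I_D = ½ k_n V_ov² = 0.5 × 7.2 × 1.58² = 8.99 mA, giving V_DS = V_DD − I_D R_D = 9.21 − 8.99 × 0.234 = 7.11 V.
V_DS = 7.11 V ≥ V_ov = 1.58 V, confirming saturation.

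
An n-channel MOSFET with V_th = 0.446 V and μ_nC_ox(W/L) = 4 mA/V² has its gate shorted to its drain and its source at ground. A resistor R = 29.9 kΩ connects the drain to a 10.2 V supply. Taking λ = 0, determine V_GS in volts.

V_GS = 0.842 V

With gate tied to drain, V_GS = V_DS ≥ V_GS − V_th, so the device is in saturation.
KCL at the drain: ½ k_n (V_GS − V_th)² = (V_DD − V_GS)/R.
Let x = V_GS − 0.446. Then 59.8 x² + x − 9.754 = 0, giving x = 0.396 V (positive root), so V_GS = 0.842 V.
I_D = (V_DD − V_GS)/R = (10.2 − 0.842) / 29.9 = 0.313 mA.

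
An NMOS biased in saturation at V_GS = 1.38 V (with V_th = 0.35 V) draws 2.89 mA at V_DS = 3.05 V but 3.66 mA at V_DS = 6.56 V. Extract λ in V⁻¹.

With V_GS fixed, I_D ∝ (1 + λ V_DS) in saturation, so I_D2/I_D1 = (1 + λ V_DS2)/(1 + λ V_DS1).
3.66/2.89 = 1.266 = (1 + 6.56 λ)/(1 + 3.05 λ).
Solving: λ (I_D1 V_DS2 − I_D2 V_DS1) = I_D2 − I_D1, so λ = (3.66 − 2.89) / (2.89 × 6.56 − 3.66 × 3.05) = 0.77 / 7.8 = 0.0988 V⁻¹.

λ = 0.0988 V⁻¹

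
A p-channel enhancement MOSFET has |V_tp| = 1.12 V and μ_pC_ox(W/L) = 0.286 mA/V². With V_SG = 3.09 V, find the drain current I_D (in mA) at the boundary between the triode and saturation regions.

I_D = 0.555 mA

At the boundary V_SD = V_ov = V_SG − |V_tp| = 3.09 − 1.12 = 1.97 V.
I_D = ½ k_p V_ov² = 0.5 × 0.286 × 1.97² = 0.555 mA.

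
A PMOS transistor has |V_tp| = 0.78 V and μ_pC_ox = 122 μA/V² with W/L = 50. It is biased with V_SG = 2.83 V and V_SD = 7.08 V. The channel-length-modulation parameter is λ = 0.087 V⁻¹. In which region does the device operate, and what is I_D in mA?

k_p = μ_pC_ox · (W/L) = 6.1 mA/V².
V_ov = V_SG − |V_tp| = 2.83 − 0.78 = 2.05 V.
Since V_SD = 7.08 V ≥ V_ov = 2.05 V, the device is in saturation.
I_D = ½ k_p V_ov² (1 + λ V_SD) = 0.5 × 6.1 × 2.05² × (1 + 0.087 × 7.08) = 20.7 mA.

Saturation; I_D = 20.7 mA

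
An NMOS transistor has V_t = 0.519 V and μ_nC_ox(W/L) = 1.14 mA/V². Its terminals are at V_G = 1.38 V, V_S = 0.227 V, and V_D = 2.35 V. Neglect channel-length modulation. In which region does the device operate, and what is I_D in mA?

V_GS = V_G − V_S = 1.38 − 0.227 = 1.15 V; V_DS = V_D − V_S = 2.35 − 0.227 = 2.12 V.
V_ov = V_GS − V_t = 1.15 − 0.519 = 0.634 V.
Since V_DS = 2.12 V ≥ V_ov = 0.634 V, the device is in saturation.
I_D = ½ k_n V_ov² = 0.5 × 1.14 × 0.634² = 0.229 mA.

Saturation; I_D = 0.229 mA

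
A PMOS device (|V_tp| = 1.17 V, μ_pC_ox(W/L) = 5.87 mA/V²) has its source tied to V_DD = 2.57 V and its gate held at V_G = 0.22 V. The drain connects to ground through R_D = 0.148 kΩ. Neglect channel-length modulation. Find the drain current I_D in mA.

I_D = 4.09 mA

V_SG = V_DD − V_G = 2.57 − 0.22 = 2.35 V, so V_ov = 2.35 − 1.17 = 1.18 V.
Assume saturation: I_D = ½ k_p V_ov² = 0.5 × 5.87 × 1.18² = 4.09 mA, giving V_SD = V_DD − I_D R_D = 2.57 − 4.09 × 0.148 = 1.97 V.
V_SD = 1.97 V ≥ V_ov = 1.18 V, confirming saturation.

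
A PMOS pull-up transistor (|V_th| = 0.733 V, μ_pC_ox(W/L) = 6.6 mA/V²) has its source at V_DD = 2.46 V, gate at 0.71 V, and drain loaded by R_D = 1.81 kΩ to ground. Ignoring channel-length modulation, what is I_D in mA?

V_SG = V_DD − V_G = 2.46 − 0.71 = 1.75 V, so V_ov = 1.75 − 0.733 = 1.02 V.
Assume saturation: I_D = ½ k_p V_ov² = 0.5 × 6.6 × 1.02² = 3.41 mA, giving V_SD = V_DD − I_D R_D = 2.46 − 3.41 × 1.81 = -3.72 V.
But -3.72 V < V_ov = 1.02 V, so the device is actually in triode.
In triode I_D = k_p[V_ov V_SD − ½ V_SD²] and I_D = (V_DD − V_SD)/R_D. Equating: 5.97 V_SD² − 13.15 V_SD + 2.46 = 0, giving V_SD = 0.206 V (the root below V_ov).
I_D = (2.46 − 0.206) / 1.81 = 1.25 mA.

I_D = 1.25 mA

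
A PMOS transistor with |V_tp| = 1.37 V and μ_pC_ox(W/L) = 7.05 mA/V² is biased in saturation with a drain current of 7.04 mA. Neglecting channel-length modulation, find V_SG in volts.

V_SG = 2.78 V

In saturation I_D = ½ k_p (V_SG − |V_tp|)², so V_SG − |V_tp| = √(2 I_D / k_p) = √(2 × 7.04 / 7.05) = 1.41 V.
V_SG = 1.37 + 1.41 = 2.78 V.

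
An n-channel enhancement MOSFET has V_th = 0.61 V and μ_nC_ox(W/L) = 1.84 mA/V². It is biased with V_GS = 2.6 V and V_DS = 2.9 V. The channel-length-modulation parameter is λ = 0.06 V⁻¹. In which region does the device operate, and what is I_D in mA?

V_ov = V_GS − V_th = 2.6 − 0.61 = 1.99 V.
Since V_DS = 2.9 V ≥ V_ov = 1.99 V, the device is in saturation.
I_D = ½ k_n V_ov² (1 + λ V_DS) = 0.5 × 1.84 × 1.99² × (1 + 0.06 × 2.9) = 4.28 mA.

Saturation; I_D = 4.28 mA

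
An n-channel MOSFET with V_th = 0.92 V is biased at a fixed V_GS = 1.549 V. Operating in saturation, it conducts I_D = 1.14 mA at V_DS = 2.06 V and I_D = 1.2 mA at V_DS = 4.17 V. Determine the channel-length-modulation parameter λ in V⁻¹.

λ = 0.0263 V⁻¹

With V_GS fixed, I_D ∝ (1 + λ V_DS) in saturation, so I_D2/I_D1 = (1 + λ V_DS2)/(1 + λ V_DS1).
1.2/1.14 = 1.053 = (1 + 4.17 λ)/(1 + 2.06 λ).
Solving: λ (I_D1 V_DS2 − I_D2 V_DS1) = I_D2 − I_D1, so λ = (1.2 − 1.14) / (1.14 × 4.17 − 1.2 × 2.06) = 0.06 / 2.28 = 0.0263 V⁻¹.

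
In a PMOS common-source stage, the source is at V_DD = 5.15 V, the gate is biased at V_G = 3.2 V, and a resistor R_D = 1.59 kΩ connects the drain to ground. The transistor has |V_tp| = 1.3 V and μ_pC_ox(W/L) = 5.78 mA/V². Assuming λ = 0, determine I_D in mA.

I_D = 1.22 mA

V_SG = V_DD − V_G = 5.15 − 3.2 = 1.95 V, so V_ov = 1.95 − 1.3 = 0.65 V.
Assume saturation: I_D = ½ k_p V_ov² = 0.5 × 5.78 × 0.65² = 1.22 mA, giving V_SD = V_DD − I_D R_D = 5.15 − 1.22 × 1.59 = 3.21 V.
V_SD = 3.21 V ≥ V_ov = 0.65 V, confirming saturation.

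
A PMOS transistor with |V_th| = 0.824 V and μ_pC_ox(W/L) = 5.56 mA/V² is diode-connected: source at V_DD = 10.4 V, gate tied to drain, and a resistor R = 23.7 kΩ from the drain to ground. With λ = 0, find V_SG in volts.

V_SG = 1.20 V

With gate tied to drain, V_SG = V_SD ≥ V_SG − |V_th|, so the device is in saturation.
KCL at the drain: ½ k_p (V_SG − |V_th|)² = (V_DD − V_SG)/R.
Let x = V_SG − 0.824. Then 65.9 x² + x − 9.576 = 0, giving x = 0.374 V (positive root), so V_SG = 1.2 V.
I_D = (V_DD − V_SG)/R = (10.4 − 1.2) / 23.7 = 0.388 mA.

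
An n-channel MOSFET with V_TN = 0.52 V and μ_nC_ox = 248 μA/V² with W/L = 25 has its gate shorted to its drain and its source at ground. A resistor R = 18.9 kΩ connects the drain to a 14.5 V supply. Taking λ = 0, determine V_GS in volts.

With gate tied to drain, V_GS = V_DS ≥ V_GS − V_TN, so the device is in saturation.
k_n = μ_nC_ox · (W/L) = 6.2 mA/V².
KCL at the drain: ½ k_n (V_GS − V_TN)² = (V_DD − V_GS)/R.
Let x = V_GS − 0.52. Then 58.6 x² + x − 13.98 = 0, giving x = 0.48 V (positive root), so V_GS = 1 V.
I_D = (V_DD − V_GS)/R = (14.5 − 1) / 18.9 = 0.714 mA.

V_GS = 1.00 V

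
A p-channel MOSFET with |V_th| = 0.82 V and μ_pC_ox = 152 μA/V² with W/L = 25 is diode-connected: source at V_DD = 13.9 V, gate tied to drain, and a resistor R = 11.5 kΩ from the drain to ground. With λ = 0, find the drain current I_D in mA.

I_D = 1.07 mA

With gate tied to drain, V_SG = V_SD ≥ V_SG − |V_th|, so the device is in saturation.
k_p = μ_pC_ox · (W/L) = 3.8 mA/V².
KCL at the drain: ½ k_p (V_SG − |V_th|)² = (V_DD − V_SG)/R.
Let x = V_SG − 0.82. Then 21.8 x² + x − 13.08 = 0, giving x = 0.751 V (positive root), so V_SG = 1.57 V.
I_D = (V_DD − V_SG)/R = (13.9 − 1.57) / 11.5 = 1.07 mA.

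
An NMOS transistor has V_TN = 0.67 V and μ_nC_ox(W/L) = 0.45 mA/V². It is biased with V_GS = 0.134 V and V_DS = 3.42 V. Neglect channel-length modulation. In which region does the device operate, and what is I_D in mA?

V_GS = 0.134 V < V_TN = 0.67 V, so the transistor is in cutoff.

Cutoff; I_D = 0 mA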